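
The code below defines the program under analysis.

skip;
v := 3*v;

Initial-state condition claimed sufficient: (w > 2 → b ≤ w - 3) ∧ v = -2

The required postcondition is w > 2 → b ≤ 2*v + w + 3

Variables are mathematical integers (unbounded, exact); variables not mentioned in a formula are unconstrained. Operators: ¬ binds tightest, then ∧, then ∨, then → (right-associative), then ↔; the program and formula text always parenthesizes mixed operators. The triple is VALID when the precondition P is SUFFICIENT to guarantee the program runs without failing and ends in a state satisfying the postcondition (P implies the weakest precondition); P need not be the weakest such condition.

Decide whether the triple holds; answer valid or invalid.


Working backward. After the program, w > 2 → b ≤ 2*v + w + 3 must hold.
Before v := 3*v: w > 2 → b ≤ 6*v + w + 3
Before skip: w > 2 → b ≤ 6*v + w + 3
The weakest precondition is w > 2 → b ≤ 6*v + w + 3.
Check whether (w > 2 → b ≤ w - 3) ∧ v = -2 implies it.
Countermodel: at the initial state b = 0, v = -2, w = 3, the precondition holds but the weakest precondition fails.
Answer: invalid


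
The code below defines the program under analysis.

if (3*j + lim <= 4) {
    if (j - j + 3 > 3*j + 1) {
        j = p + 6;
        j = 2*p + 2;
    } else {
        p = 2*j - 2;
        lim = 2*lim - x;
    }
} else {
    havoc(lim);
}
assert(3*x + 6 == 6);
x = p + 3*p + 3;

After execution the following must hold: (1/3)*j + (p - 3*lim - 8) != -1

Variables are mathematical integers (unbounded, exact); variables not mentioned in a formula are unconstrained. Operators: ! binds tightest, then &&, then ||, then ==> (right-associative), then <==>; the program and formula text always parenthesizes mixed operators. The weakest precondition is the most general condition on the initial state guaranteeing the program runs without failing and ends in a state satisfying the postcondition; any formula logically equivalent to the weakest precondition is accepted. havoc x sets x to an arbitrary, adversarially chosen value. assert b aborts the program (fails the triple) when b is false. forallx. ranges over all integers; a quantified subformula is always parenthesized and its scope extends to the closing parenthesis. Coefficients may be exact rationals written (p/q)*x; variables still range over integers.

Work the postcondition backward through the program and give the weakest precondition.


Working backward. After the program, the postcondition (1/3)*j + (p - 3*lim - 8) != -1 must hold; in canonical form it is (1/3)*j + p != 3*lim + 7.
Before x := p + 3*p + 3: (1/3)*j + p != 3*lim + 7
Before assert 3*x + 6 == 6: 3*x == 0 && (1/3)*j + p != 3*lim + 7
Then branch requires (3*j < 2 ==> (3*x == 0 && (5/3)*p != 3*lim + 19/3)) && ((!(3*j < 2)) ==> (3*x == 0 && (7/3)*j + 3*x != 6*lim + 9)); else branch requires forall lim_1. (3*x == 0 && (1/3)*j + p != 3*lim_1 + 7).
Before the if: (3*j + lim <= 4 ==> ((3*j < 2 ==> (3*x == 0 && (5/3)*p != 3*lim + 19/3)) && ((!(3*j < 2)) ==> (3*x == 0 && (7/3)*j + 3*x != 6*lim + 9)))) && ((!(3*j + lim <= 4)) ==> (forall lim_1. (3*x == 0 && (1/3)*j + p != 3*lim_1 + 7)))
Answer: WP = (3*j + lim <= 4 ==> ((3*j < 2 ==> (3*x == 0 && (5/3)*p != 3*lim + 19/3)) && ((!(3*j < 2)) ==> (3*x == 0 && (7/3)*j + 3*x != 6*lim + 9)))) && ((!(3*j + lim <= 4)) ==> (forall lim_1. (3*x == 0 && (1/3)*j + p != 3*lim_1 + 7)))


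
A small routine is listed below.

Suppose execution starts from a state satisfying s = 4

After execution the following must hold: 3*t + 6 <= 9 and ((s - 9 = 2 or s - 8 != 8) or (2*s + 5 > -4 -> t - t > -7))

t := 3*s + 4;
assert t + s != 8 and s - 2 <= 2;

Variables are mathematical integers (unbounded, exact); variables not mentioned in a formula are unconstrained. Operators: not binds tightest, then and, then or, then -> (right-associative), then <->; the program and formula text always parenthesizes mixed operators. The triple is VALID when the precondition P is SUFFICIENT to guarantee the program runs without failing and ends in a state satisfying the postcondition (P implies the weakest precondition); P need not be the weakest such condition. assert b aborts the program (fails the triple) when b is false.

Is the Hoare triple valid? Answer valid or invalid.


Working backward. After the program, the postcondition 3*t + 6 <= 9 and ((s - 9 = 2 or s - 8 != 8) or (2*s + 5 > -4 -> t - t > -7)) must hold; in canonical form it is 3*t <= 3.
Before assert t + s != 8 and s - 2 <= 2: s + t != 8 and s <= 4 and 3*t <= 3
Before t := 3*s + 4: 4*s != 4 and s <= 4 and 9*s <= -9
The weakest precondition is 4*s != 4 and s <= 4 and 9*s <= -9.
Check whether s = 4 implies it.
Countermodel: at the initial state s = 4, the precondition holds but the weakest precondition fails.
Answer: invalid


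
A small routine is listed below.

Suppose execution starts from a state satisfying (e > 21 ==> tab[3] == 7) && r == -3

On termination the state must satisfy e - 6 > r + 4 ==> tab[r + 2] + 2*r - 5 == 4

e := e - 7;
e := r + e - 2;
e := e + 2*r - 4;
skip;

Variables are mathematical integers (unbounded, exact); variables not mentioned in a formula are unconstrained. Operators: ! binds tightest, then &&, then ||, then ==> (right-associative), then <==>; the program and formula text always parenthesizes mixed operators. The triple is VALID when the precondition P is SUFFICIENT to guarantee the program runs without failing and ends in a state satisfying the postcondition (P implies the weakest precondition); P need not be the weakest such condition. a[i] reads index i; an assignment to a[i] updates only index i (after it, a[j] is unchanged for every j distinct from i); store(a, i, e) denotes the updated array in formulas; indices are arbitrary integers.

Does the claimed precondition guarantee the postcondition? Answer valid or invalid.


Working backward. After the program, the postcondition e - 6 > r + 4 ==> tab[r + 2] + 2*r - 5 == 4 must hold; in canonical form it is e > r + 10 ==> tab[r + 2] + 2*r == 9.
Before skip: e > r + 10 ==> tab[r + 2] + 2*r == 9
Before e := e + 2*r - 4: e + r > 14 ==> tab[r + 2] + 2*r == 9
Before e := r + e - 2: e + 2*r > 16 ==> tab[r + 2] + 2*r == 9
Before e := e - 7: e + 2*r > 23 ==> tab[r + 2] + 2*r == 9
The weakest precondition is e + 2*r > 23 ==> tab[r + 2] + 2*r == 9.
Check whether (e > 21 ==> tab[3] == 7) && r == -3 implies it.
Countermodel: at the initial state e = 30, r = -3, tab = {[-1] = 2, [3] = 7, elsewhere 2}, the precondition holds but the weakest precondition fails.
Answer: invalid


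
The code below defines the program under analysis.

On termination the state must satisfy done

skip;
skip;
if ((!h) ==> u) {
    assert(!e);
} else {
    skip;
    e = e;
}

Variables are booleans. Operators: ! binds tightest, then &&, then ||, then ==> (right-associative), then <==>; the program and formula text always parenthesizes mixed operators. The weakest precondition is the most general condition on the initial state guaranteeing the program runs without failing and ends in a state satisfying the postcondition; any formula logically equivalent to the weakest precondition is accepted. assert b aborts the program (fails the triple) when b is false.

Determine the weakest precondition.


Working backward. After the program, done must hold.
Then branch requires (!e) && done; else branch requires done.
Before the if: (((!h) ==> u) ==> ((!e) && done)) && ((!((!h) ==> u)) ==> done)
Before skip: (((!h) ==> u) ==> ((!e) && done)) && ((!((!h) ==> u)) ==> done)
Before skip: (((!h) ==> u) ==> ((!e) && done)) && ((!((!h) ==> u)) ==> done)
Answer: WP = (((!h) ==> u) ==> ((!e) && done)) && ((!((!h) ==> u)) ==> done)


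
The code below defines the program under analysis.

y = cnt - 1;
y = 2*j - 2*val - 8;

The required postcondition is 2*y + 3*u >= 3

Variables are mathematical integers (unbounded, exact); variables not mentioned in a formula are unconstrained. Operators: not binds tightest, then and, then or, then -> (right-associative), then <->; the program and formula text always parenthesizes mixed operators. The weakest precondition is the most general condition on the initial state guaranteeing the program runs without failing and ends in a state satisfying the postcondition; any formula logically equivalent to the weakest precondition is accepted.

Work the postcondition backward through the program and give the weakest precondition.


Working backward. After the program, the postcondition 2*y + 3*u >= 3 must hold; in canonical form it is 3*u + 2*y >= 3.
Before y := 2*j - 2*val - 8: 4*j + 3*u >= 4*val + 19
Before y := cnt - 1: 4*j + 3*u >= 4*val + 19
Answer: WP = 4*j + 3*u >= 4*val + 19


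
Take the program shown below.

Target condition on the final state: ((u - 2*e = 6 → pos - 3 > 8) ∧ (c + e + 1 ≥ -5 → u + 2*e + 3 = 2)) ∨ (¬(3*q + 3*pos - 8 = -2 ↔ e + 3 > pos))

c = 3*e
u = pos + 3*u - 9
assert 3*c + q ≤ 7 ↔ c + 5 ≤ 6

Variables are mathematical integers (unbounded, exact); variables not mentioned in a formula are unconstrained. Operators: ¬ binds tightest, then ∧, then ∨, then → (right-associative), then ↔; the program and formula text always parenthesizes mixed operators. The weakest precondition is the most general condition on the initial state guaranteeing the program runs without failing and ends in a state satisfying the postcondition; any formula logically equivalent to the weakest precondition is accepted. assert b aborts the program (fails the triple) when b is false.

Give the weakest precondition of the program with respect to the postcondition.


Working backward. After the program, the postcondition ((u - 2*e = 6 → pos - 3 > 8) ∧ (c + e + 1 ≥ -5 → u + 2*e + 3 = 2)) ∨ (¬(3*q + 3*pos - 8 = -2 ↔ e + 3 > pos)) must hold; in canonical form it is ((u = 2*e + 6 → pos > 11) ∧ (c + e ≥ -6 → 2*e + u = -1)) ∨ (¬(3*pos + 3*q = 6 ↔ e > pos - 3)).
Before assert 3*c + q ≤ 7 ↔ c + 5 ≤ 6: (3*c + q ≤ 7 ↔ c ≤ 1) ∧ (((u = 2*e + 6 → pos > 11) ∧ (c + e ≥ -6 → 2*e + u = -1)) ∨ (¬(3*pos + 3*q = 6 ↔ e > pos - 3)))
Before u := pos + 3*u - 9: (3*c + q ≤ 7 ↔ c ≤ 1) ∧ (((pos + 3*u = 2*e + 15 → pos > 11) ∧ (c + e ≥ -6 → 2*e + pos + 3*u = 8)) ∨ (¬(3*pos + 3*q = 6 ↔ e > pos - 3)))
Before c := 3*e: (9*e + q ≤ 7 ↔ 3*e ≤ 1) ∧ (((pos + 3*u = 2*e + 15 → pos > 11) ∧ (4*e ≥ -6 → 2*e + pos + 3*u = 8)) ∨ (¬(3*pos + 3*q = 6 ↔ e > pos - 3)))
Answer: WP = (9*e + q ≤ 7 ↔ 3*e ≤ 1) ∧ (((pos + 3*u = 2*e + 15 → pos > 11) ∧ (4*e ≥ -6 → 2*e + pos + 3*u = 8)) ∨ (¬(3*pos + 3*q = 6 ↔ e > pos - 3)))


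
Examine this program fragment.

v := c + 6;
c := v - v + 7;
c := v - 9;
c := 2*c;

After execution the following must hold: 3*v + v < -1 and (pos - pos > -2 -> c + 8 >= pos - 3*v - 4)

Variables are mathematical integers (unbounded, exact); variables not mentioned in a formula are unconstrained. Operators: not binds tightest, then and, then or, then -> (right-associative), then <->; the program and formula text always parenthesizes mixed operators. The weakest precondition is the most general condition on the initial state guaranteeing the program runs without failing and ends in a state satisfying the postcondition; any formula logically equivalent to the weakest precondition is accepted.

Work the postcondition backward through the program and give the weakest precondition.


Working backward. After the program, the postcondition 3*v + v < -1 and (pos - pos > -2 -> c + 8 >= pos - 3*v - 4) must hold; in canonical form it is 4*v < -1 and c + 3*v >= pos - 12.
Before c := 2*c: 4*v < -1 and 2*c + 3*v >= pos - 12
Before c := v - 9: 4*v < -1 and 5*v >= pos + 6
Before c := v - v + 7: 4*v < -1 and 5*v >= pos + 6
Before v := c + 6: 4*c < -25 and 5*c >= pos - 24
Answer: WP = 4*c < -25 and 5*c >= pos - 24


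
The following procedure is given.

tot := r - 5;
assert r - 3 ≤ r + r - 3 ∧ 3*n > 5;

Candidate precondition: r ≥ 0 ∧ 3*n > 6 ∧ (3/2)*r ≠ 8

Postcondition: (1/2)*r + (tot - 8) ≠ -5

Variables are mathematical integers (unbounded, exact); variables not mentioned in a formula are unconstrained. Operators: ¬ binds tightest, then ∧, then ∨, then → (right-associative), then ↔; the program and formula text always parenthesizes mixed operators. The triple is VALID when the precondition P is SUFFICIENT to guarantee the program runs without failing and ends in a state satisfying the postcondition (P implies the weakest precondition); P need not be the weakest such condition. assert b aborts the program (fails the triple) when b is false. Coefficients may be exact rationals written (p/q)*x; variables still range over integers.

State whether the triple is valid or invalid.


Working backward. After the program, the postcondition (1/2)*r + (tot - 8) ≠ -5 must hold; in canonical form it is (1/2)*r + tot ≠ 3.
Before assert r - 3 ≤ r + r - 3 ∧ 3*n > 5: r ≥ 0 ∧ 3*n > 5 ∧ (1/2)*r + tot ≠ 3
Before tot := r - 5: r ≥ 0 ∧ 3*n > 5 ∧ (3/2)*r ≠ 8
The weakest precondition is r ≥ 0 ∧ 3*n > 5 ∧ (3/2)*r ≠ 8.
Check whether r ≥ 0 ∧ 3*n > 6 ∧ (3/2)*r ≠ 8 implies it.
Every state satisfying the precondition satisfies the weakest precondition: the implication holds.
Answer: valid


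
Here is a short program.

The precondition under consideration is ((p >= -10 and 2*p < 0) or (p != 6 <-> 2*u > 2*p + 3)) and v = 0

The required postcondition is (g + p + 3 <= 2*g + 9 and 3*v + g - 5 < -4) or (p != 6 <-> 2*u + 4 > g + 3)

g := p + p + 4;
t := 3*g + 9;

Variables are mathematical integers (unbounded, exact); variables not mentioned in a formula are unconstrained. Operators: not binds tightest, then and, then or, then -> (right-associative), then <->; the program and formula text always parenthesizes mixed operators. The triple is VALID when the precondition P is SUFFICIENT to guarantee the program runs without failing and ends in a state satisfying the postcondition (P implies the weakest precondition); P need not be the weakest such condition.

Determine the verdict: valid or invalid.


Working backward. After the program, the postcondition (g + p + 3 <= 2*g + 9 and 3*v + g - 5 < -4) or (p != 6 <-> 2*u + 4 > g + 3) must hold; in canonical form it is (p <= g + 6 and g + 3*v < 1) or (p != 6 <-> 2*u > g - 1).
Before t := 3*g + 9: (p <= g + 6 and g + 3*v < 1) or (p != 6 <-> 2*u > g - 1)
Before g := p + p + 4: (p >= -10 and 2*p + 3*v < -3) or (p != 6 <-> 2*u > 2*p + 3)
The weakest precondition is (p >= -10 and 2*p + 3*v < -3) or (p != 6 <-> 2*u > 2*p + 3).
Check whether ((p >= -10 and 2*p < 0) or (p != 6 <-> 2*u > 2*p + 3)) and v = 0 implies it.
Countermodel: at the initial state p = -1, u = 0, v = 0, the precondition holds but the weakest precondition fails.
Answer: invalid


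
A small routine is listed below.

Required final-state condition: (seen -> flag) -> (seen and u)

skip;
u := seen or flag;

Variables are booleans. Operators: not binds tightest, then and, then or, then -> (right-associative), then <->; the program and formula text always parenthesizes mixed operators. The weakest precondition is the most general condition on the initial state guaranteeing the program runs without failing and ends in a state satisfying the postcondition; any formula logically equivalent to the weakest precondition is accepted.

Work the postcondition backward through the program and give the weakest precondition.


Working backward. After the program, (seen -> flag) -> (seen and u) must hold.
Before u := seen or flag: (seen -> flag) -> (seen and (seen or flag))
Before skip: (seen -> flag) -> (seen and (seen or flag))
Answer: WP = (seen -> flag) -> (seen and (seen or flag))


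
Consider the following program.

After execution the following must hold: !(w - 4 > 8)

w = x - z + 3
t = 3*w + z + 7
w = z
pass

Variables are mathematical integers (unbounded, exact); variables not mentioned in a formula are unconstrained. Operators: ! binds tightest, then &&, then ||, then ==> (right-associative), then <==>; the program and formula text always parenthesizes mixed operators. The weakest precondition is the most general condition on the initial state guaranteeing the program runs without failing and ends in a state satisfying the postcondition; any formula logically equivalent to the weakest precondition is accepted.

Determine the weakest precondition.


Working backward. After the program, the postcondition !(w - 4 > 8) must hold; in canonical form it is !(w > 12).
Before skip: !(w > 12)
Before w := z: !(z > 12)
Before t := 3*w + z + 7: !(z > 12)
Before w := x - z + 3: !(z > 12)
Answer: WP = !(z > 12)


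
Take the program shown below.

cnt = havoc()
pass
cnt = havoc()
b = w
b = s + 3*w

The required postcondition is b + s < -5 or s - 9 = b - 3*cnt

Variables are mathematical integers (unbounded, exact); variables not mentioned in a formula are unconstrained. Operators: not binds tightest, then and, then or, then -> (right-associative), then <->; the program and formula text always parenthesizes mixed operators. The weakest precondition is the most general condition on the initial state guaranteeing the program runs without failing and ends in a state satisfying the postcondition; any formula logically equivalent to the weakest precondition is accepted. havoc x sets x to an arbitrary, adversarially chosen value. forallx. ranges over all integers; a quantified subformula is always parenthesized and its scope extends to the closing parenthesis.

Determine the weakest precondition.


Working backward. After the program, the postcondition b + s < -5 or s - 9 = b - 3*cnt must hold; in canonical form it is b + s < -5 or 3*cnt + s = b + 9.
Before b := s + 3*w: 2*s + 3*w < -5 or 3*cnt = 3*w + 9
Before b := w: 2*s + 3*w < -5 or 3*cnt = 3*w + 9
Before havoc cnt: forall cnt_1. (2*s + 3*w < -5 or 3*cnt_1 = 3*w + 9)
Before skip: forall cnt_1. (2*s + 3*w < -5 or 3*cnt_1 = 3*w + 9)
Before havoc cnt: forall cnt_1. (2*s + 3*w < -5 or 3*cnt_1 = 3*w + 9)
Answer: WP = forall cnt_1. (2*s + 3*w < -5 or 3*cnt_1 = 3*w + 9)


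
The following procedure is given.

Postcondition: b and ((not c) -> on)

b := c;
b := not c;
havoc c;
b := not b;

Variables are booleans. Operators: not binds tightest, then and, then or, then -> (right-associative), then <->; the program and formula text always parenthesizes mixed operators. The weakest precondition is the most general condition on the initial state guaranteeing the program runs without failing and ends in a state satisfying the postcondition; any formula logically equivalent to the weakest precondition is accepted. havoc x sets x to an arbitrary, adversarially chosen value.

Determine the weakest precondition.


Working backward. After the program, b and ((not c) -> on) must hold.
Before b := not b: (not b) and ((not c) -> on)
Before havoc c: (not b) and on
Before b := not c: c and on
Before b := c: c and on
Answer: WP = c and on


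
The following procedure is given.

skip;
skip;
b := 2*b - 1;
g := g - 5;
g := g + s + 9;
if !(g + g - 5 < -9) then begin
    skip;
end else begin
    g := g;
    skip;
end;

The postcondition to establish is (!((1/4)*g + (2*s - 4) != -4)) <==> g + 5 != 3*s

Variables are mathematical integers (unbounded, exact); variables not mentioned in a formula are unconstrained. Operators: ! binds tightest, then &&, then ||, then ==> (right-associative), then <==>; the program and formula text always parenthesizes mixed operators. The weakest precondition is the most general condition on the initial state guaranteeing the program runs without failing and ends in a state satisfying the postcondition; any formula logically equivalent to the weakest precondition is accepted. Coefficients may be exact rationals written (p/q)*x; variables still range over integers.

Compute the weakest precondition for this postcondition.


Working backward. After the program, the postcondition (!((1/4)*g + (2*s - 4) != -4)) <==> g + 5 != 3*s must hold; in canonical form it is (!((1/4)*g + 2*s != 0)) <==> g != 3*s - 5.
Then branch requires (!((1/4)*g + 2*s != 0)) <==> g != 3*s - 5; else branch requires (!((1/4)*g + 2*s != 0)) <==> g != 3*s - 5.
Before the if: ((!(2*g < -4)) ==> ((!((1/4)*g + 2*s != 0)) <==> g != 3*s - 5)) && (2*g < -4 ==> ((!((1/4)*g + 2*s != 0)) <==> g != 3*s - 5))
Before g := g + s + 9: ((!(2*g + 2*s < -22)) ==> ((!((1/4)*g + (9/4)*s != -9/4)) <==> g != 2*s - 14)) && (2*g + 2*s < -22 ==> ((!((1/4)*g + (9/4)*s != -9/4)) <==> g != 2*s - 14))
Before g := g - 5: ((!(2*g + 2*s < -12)) ==> ((!((1/4)*g + (9/4)*s != -1)) <==> g != 2*s - 9)) && (2*g + 2*s < -12 ==> ((!((1/4)*g + (9/4)*s != -1)) <==> g != 2*s - 9))
Before b := 2*b - 1: ((!(2*g + 2*s < -12)) ==> ((!((1/4)*g + (9/4)*s != -1)) <==> g != 2*s - 9)) && (2*g + 2*s < -12 ==> ((!((1/4)*g + (9/4)*s != -1)) <==> g != 2*s - 9))
Before skip: ((!(2*g + 2*s < -12)) ==> ((!((1/4)*g + (9/4)*s != -1)) <==> g != 2*s - 9)) && (2*g + 2*s < -12 ==> ((!((1/4)*g + (9/4)*s != -1)) <==> g != 2*s - 9))
Before skip: ((!(2*g + 2*s < -12)) ==> ((!((1/4)*g + (9/4)*s != -1)) <==> g != 2*s - 9)) && (2*g + 2*s < -12 ==> ((!((1/4)*g + (9/4)*s != -1)) <==> g != 2*s - 9))
Answer: WP = ((!(2*g + 2*s < -12)) ==> ((!((1/4)*g + (9/4)*s != -1)) <==> g != 2*s - 9)) && (2*g + 2*s < -12 ==> ((!((1/4)*g + (9/4)*s != -1)) <==> g != 2*s - 9))


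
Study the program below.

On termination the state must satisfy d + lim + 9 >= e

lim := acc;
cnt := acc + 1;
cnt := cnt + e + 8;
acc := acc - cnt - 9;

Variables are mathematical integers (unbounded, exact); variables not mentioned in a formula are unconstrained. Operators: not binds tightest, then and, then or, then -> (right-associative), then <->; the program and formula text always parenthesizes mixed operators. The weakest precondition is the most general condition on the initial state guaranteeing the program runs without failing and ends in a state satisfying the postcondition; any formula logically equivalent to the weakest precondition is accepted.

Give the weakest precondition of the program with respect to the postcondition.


Working backward. After the program, the postcondition d + lim + 9 >= e must hold; in canonical form it is d + lim >= e - 9.
Before acc := acc - cnt - 9: d + lim >= e - 9
Before cnt := cnt + e + 8: d + lim >= e - 9
Before cnt := acc + 1: d + lim >= e - 9
Before lim := acc: acc + d >= e - 9
Answer: WP = acc + d >= e - 9


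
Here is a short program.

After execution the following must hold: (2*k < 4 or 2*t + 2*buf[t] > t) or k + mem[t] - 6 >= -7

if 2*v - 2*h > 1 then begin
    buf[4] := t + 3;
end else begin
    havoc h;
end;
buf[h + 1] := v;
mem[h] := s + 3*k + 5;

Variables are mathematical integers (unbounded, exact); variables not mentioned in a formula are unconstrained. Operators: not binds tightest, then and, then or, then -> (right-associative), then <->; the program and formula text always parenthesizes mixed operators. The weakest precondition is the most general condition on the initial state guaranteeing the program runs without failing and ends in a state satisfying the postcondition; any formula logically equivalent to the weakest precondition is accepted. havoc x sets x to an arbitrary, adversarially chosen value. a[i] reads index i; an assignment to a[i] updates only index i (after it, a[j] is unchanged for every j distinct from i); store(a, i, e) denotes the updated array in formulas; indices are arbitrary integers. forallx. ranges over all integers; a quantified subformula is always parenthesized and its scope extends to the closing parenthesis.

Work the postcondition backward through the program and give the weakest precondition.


Working backward. After the program, the postcondition (2*k < 4 or 2*t + 2*buf[t] > t) or k + mem[t] - 6 >= -7 must hold; in canonical form it is 2*k < 4 or 2*buf[t] + t > 0 or mem[t] + k >= -1.
Before mem[h] := s + 3*k + 5: 2*k < 4 or 2*buf[t] + t > 0 or store(mem, h, 3*k + s + 5)[t] + k >= -1
Before buf[h + 1] := v: 2*k < 4 or 2*store(buf, h + 1, v)[t] + t > 0 or store(mem, h, 3*k + s + 5)[t] + k >= -1
Then branch requires 2*k < 4 or 2*store(store(buf, 4, t + 3), h + 1, v)[t] + t > 0 or store(mem, h, 3*k + s + 5)[t] + k >= -1; else branch requires forall h_1. (2*k < 4 or 2*store(buf, h_1 + 1, v)[t] + t > 0 or store(mem, h_1, 3*k + s + 5)[t] + k >= -1).
Before the if: (2*v > 2*h + 1 -> (2*k < 4 or 2*store(store(buf, 4, t + 3), h + 1, v)[t] + t > 0 or store(mem, h, 3*k + s + 5)[t] + k >= -1)) and ((not (2*v > 2*h + 1)) -> (forall h_1. (2*k < 4 or 2*store(buf, h_1 + 1, v)[t] + t > 0 or store(mem, h_1, 3*k + s + 5)[t] + k >= -1)))
Answer: WP = (2*v > 2*h + 1 -> (2*k < 4 or 2*store(store(buf, 4, t + 3), h + 1, v)[t] + t > 0 or store(mem, h, 3*k + s + 5)[t] + k >= -1)) and ((not (2*v > 2*h + 1)) -> (forall h_1. (2*k < 4 or 2*store(buf, h_1 + 1, v)[t] + t > 0 or store(mem, h_1, 3*k + s + 5)[t] + k >= -1)))


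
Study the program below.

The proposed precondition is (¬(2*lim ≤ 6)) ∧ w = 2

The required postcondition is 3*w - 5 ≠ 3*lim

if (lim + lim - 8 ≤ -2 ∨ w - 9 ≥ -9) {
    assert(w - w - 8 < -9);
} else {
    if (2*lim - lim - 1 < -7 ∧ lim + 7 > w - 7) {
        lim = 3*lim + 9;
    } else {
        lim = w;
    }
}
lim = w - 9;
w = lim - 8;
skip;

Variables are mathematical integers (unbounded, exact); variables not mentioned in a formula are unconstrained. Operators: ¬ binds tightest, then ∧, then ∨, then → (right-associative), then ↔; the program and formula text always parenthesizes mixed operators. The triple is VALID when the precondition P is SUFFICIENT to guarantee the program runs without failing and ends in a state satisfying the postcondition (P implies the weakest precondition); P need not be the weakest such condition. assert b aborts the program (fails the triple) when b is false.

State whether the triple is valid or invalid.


Working backward. After the program, the postcondition 3*w - 5 ≠ 3*lim must hold; in canonical form it is 3*w ≠ 3*lim + 5.
Before skip: 3*w ≠ 3*lim + 5
Before w := lim - 8: true
Before lim := w - 9: true
Then branch requires false; else branch requires true.
Before the if: ¬(2*lim ≤ 6 ∨ w ≥ 0)
The weakest precondition is ¬(2*lim ≤ 6 ∨ w ≥ 0).
Check whether (¬(2*lim ≤ 6)) ∧ w = 2 implies it.
Countermodel: at the initial state lim = 4, w = 2, the precondition holds but the weakest precondition fails.
Answer: invalid


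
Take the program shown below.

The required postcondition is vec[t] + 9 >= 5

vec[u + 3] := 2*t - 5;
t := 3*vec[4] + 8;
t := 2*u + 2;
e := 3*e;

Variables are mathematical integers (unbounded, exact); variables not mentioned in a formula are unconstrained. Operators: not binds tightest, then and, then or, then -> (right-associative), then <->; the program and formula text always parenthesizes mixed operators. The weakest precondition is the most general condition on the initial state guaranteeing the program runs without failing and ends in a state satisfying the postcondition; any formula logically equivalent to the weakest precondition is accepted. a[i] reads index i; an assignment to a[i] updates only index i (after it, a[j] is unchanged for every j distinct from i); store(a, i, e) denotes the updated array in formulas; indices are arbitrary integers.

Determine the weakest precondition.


Working backward. After the program, the postcondition vec[t] + 9 >= 5 must hold; in canonical form it is vec[t] >= -4.
Before e := 3*e: vec[t] >= -4
Before t := 2*u + 2: vec[2*u + 2] >= -4
Before t := 3*vec[4] + 8: vec[2*u + 2] >= -4
Before vec[u + 3] := 2*t - 5: store(vec, u + 3, 2*t - 5)[2*u + 2] >= -4
Answer: WP = store(vec, u + 3, 2*t - 5)[2*u + 2] >= -4


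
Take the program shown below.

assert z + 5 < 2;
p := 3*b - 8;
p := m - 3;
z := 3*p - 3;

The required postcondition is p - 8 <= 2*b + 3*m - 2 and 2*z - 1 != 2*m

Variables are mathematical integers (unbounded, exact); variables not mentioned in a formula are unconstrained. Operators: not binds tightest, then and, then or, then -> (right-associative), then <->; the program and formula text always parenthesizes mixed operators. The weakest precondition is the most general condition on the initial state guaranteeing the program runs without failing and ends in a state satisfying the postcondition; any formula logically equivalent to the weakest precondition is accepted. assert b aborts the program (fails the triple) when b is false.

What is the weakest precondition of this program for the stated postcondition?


Working backward. After the program, the postcondition p - 8 <= 2*b + 3*m - 2 and 2*z - 1 != 2*m must hold; in canonical form it is p <= 2*b + 3*m + 6 and 2*z != 2*m + 1.
Before z := 3*p - 3: p <= 2*b + 3*m + 6 and 6*p != 2*m + 7
Before p := m - 3: 2*b + 2*m >= -9 and 4*m != 25
Before p := 3*b - 8: 2*b + 2*m >= -9 and 4*m != 25
Before assert z + 5 < 2: z < -3 and 2*b + 2*m >= -9 and 4*m != 25
Answer: WP = z < -3 and 2*b + 2*m >= -9 and 4*m != 25


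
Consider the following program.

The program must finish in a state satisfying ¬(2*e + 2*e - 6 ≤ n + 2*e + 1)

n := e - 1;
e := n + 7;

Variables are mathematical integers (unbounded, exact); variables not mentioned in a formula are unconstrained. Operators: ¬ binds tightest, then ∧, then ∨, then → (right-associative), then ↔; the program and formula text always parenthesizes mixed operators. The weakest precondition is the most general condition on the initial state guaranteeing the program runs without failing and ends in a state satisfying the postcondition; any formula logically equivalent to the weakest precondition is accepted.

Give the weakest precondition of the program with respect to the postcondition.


Working backward. After the program, the postcondition ¬(2*e + 2*e - 6 ≤ n + 2*e + 1) must hold; in canonical form it is ¬(2*e ≤ n + 7).
Before e := n + 7: ¬(n ≤ -7)
Before n := e - 1: ¬(e ≤ -6)
Answer: WP = ¬(e ≤ -6)


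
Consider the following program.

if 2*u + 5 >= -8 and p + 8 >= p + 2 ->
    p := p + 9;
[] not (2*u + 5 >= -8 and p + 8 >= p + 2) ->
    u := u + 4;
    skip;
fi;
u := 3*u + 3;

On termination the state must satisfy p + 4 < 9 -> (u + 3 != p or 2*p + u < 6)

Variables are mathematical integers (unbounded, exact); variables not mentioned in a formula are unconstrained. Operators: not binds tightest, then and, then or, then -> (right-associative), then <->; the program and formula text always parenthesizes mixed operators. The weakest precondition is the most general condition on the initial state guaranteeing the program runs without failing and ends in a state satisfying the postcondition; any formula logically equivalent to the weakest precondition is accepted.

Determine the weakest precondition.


Working backward. After the program, the postcondition p + 4 < 9 -> (u + 3 != p or 2*p + u < 6) must hold; in canonical form it is p < 5 -> (u != p - 3 or 2*p + u < 6).
Before u := 3*u + 3: p < 5 -> (3*u != p - 6 or 2*p + 3*u < 3)
Then branch requires p < -4 -> (3*u != p + 3 or 2*p + 3*u < -15); else branch requires p < 5 -> (3*u != p - 18 or 2*p + 3*u < -9).
Before the if: (2*u >= -13 -> (p < -4 -> (3*u != p + 3 or 2*p + 3*u < -15))) and ((not (2*u >= -13)) -> (p < 5 -> (3*u != p - 18 or 2*p + 3*u < -9)))
Answer: WP = (2*u >= -13 -> (p < -4 -> (3*u != p + 3 or 2*p + 3*u < -15))) and ((not (2*u >= -13)) -> (p < 5 -> (3*u != p - 18 or 2*p + 3*u < -9)))


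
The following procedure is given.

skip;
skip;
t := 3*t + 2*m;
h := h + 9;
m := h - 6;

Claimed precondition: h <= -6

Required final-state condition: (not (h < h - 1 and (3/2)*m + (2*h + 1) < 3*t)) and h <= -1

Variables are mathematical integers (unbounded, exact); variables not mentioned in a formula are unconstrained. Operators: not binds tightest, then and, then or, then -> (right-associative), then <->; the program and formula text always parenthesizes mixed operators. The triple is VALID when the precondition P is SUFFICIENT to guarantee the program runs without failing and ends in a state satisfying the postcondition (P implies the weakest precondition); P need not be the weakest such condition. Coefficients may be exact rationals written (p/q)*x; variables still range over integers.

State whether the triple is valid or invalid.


Working backward. After the program, the postcondition (not (h < h - 1 and (3/2)*m + (2*h + 1) < 3*t)) and h <= -1 must hold; in canonical form it is h <= -1.
Before m := h - 6: h <= -1
Before h := h + 9: h <= -10
Before t := 3*t + 2*m: h <= -10
Before skip: h <= -10
Before skip: h <= -10
The weakest precondition is h <= -10.
Check whether h <= -6 implies it.
Countermodel: at the initial state h = -9, the precondition holds but the weakest precondition fails.
Answer: invalid


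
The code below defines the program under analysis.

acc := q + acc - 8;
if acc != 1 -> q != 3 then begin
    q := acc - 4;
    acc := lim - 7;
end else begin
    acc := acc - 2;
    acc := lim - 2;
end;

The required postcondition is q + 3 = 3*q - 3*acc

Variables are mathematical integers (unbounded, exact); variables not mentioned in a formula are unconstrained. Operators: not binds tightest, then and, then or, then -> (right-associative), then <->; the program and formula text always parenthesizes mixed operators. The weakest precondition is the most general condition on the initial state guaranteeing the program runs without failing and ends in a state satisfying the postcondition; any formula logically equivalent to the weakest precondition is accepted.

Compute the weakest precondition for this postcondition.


Working backward. After the program, the postcondition q + 3 = 3*q - 3*acc must hold; in canonical form it is 3*acc = 2*q - 3.
Then branch requires 3*lim = 2*acc + 10; else branch requires 3*lim = 2*q + 3.
Before the if: ((acc != 1 -> q != 3) -> 3*lim = 2*acc + 10) and ((not (acc != 1 -> q != 3)) -> 3*lim = 2*q + 3)
Before acc := q + acc - 8: ((acc + q != 9 -> q != 3) -> 3*lim = 2*acc + 2*q - 6) and ((not (acc + q != 9 -> q != 3)) -> 3*lim = 2*q + 3)
Answer: WP = ((acc + q != 9 -> q != 3) -> 3*lim = 2*acc + 2*q - 6) and ((not (acc + q != 9 -> q != 3)) -> 3*lim = 2*q + 3)


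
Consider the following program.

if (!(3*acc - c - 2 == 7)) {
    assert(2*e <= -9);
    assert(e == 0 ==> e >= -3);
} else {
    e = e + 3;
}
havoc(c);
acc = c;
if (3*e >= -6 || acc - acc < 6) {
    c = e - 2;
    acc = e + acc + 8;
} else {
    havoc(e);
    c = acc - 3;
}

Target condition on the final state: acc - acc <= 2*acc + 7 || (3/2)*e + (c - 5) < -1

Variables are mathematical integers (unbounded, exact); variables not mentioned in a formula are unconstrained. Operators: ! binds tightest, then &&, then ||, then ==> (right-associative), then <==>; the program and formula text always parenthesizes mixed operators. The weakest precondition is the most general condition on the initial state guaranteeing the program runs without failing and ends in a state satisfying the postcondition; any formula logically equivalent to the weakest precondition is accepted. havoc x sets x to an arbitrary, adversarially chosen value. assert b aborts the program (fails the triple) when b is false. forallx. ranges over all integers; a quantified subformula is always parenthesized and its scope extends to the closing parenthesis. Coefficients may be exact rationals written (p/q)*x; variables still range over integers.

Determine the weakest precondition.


Working backward. After the program, the postcondition acc - acc <= 2*acc + 7 || (3/2)*e + (c - 5) < -1 must hold; in canonical form it is 2*acc >= -7 || c + (3/2)*e < 4.
Then branch requires 2*acc + 2*e >= -23 || (5/2)*e < 6; else branch requires forall e_1. (2*acc >= -7 || acc + (3/2)*e_1 < 7).
Before the if: 2*acc + 2*e >= -23 || (5/2)*e < 6
Before acc := c: 2*c + 2*e >= -23 || (5/2)*e < 6
Before havoc c: forall c_1. (2*c_1 + 2*e >= -23 || (5/2)*e < 6)
Then branch requires 2*e <= -9 && (e == 0 ==> e >= -3) && (forall c_1. (2*c_1 + 2*e >= -23 || (5/2)*e < 6)); else branch requires forall c_1. (2*c_1 + 2*e >= -29 || (5/2)*e < -3/2).
Before the if: ((!(3*acc == c + 9)) ==> (2*e <= -9 && (e == 0 ==> e >= -3) && (forall c_1. (2*c_1 + 2*e >= -23 || (5/2)*e < 6)))) && (3*acc == c + 9 ==> (forall c_1. (2*c_1 + 2*e >= -29 || (5/2)*e < -3/2)))
Answer: WP = ((!(3*acc == c + 9)) ==> (2*e <= -9 && (e == 0 ==> e >= -3) && (forall c_1. (2*c_1 + 2*e >= -23 || (5/2)*e < 6)))) && (3*acc == c + 9 ==> (forall c_1. (2*c_1 + 2*e >= -29 || (5/2)*e < -3/2)))


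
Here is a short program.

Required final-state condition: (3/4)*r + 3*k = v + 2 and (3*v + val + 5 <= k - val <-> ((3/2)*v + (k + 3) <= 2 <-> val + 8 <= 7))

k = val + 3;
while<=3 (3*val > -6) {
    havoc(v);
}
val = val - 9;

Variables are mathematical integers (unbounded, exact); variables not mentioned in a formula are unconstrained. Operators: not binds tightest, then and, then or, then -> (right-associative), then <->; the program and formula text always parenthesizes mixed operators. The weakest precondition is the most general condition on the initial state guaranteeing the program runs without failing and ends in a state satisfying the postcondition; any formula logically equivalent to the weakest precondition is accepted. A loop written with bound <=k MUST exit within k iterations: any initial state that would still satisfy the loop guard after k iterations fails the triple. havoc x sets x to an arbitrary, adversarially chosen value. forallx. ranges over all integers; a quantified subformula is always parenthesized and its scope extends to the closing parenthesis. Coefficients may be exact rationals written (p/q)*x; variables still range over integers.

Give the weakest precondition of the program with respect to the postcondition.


Working backward. After the program, the postcondition (3/4)*r + 3*k = v + 2 and (3*v + val + 5 <= k - val <-> ((3/2)*v + (k + 3) <= 2 <-> val + 8 <= 7)) must hold; in canonical form it is 3*k + (3/4)*r = v + 2 and (3*v + 2*val <= k - 5 <-> (k + (3/2)*v <= -1 <-> val <= -1)).
Before val := val - 9: 3*k + (3/4)*r = v + 2 and (3*v + 2*val <= k + 13 <-> (k + (3/2)*v <= -1 <-> val <= 8))
Before the loop (bound <=3), unroll the exhaustion recursion (WP_0 = exit-now case; WP_j = one more guarded iteration, up to j = 3):
  WP_0: (not (3*val > -6)) and 3*k + (3/4)*r = v + 2 and (3*v + 2*val <= k + 13 <-> (k + (3/2)*v <= -1 <-> val <= 8))
  WP_1: (3*val > -6 -> (forall v_1. ((not (3*val > -6)) and 3*k + (3/4)*r = v_1 + 2 and (3*v_1 + 2*val <= k + 13 <-> (k + (3/2)*v_1 <= -1 <-> val <= 8))))) and ((not (3*val > -6)) -> (3*k + (3/4)*r = v + 2 and (3*v + 2*val <= k + 13 <-> (k + (3/2)*v <= -1 <-> val <= 8))))
  WP_2: (3*val > -6 -> (forall v_2. ((3*val > -6 -> (forall v_1. ((not (3*val > -6)) and 3*k + (3/4)*r = v_1 + 2 and (3*v_1 + 2*val <= k + 13 <-> (k + (3/2)*v_1 <= -1 <-> val <= 8))))) and ((not (3*val > -6)) -> (3*k + (3/4)*r = v_2 + 2 and (3*v_2 + 2*val <= k + 13 <-> (k + (3/2)*v_2 <= -1 <-> val <= 8))))))) and ((not (3*val > -6)) -> (3*k + (3/4)*r = v + 2 and (3*v + 2*val <= k + 13 <-> (k + (3/2)*v <= -1 <-> val <= 8))))
  WP_3: (3*val > -6 -> (forall v_3. ((3*val > -6 -> (forall v_2. ((3*val > -6 -> (forall v_1. ((not (3*val > -6)) and 3*k + (3/4)*r = v_1 + 2 and (3*v_1 + 2*val <= k + 13 <-> (k + (3/2)*v_1 <= -1 <-> val <= 8))))) and ((not (3*val > -6)) -> (3*k + (3/4)*r = v_2 + 2 and (3*v_2 + 2*val <= k + 13 <-> (k + (3/2)*v_2 <= -1 <-> val <= 8))))))) and ((not (3*val > -6)) -> (3*k + (3/4)*r = v_3 + 2 and (3*v_3 + 2*val <= k + 13 <-> (k + (3/2)*v_3 <= -1 <-> val <= 8))))))) and ((not (3*val > -6)) -> (3*k + (3/4)*r = v + 2 and (3*v + 2*val <= k + 13 <-> (k + (3/2)*v <= -1 <-> val <= 8))))
So before the loop: (3*val > -6 -> (forall v_3. ((3*val > -6 -> (forall v_2. ((3*val > -6 -> (forall v_1. ((not (3*val > -6)) and 3*k + (3/4)*r = v_1 + 2 and (3*v_1 + 2*val <= k + 13 <-> (k + (3/2)*v_1 <= -1 <-> val <= 8))))) and ((not (3*val > -6)) -> (3*k + (3/4)*r = v_2 + 2 and (3*v_2 + 2*val <= k + 13 <-> (k + (3/2)*v_2 <= -1 <-> val <= 8))))))) and ((not (3*val > -6)) -> (3*k + (3/4)*r = v_3 + 2 and (3*v_3 + 2*val <= k + 13 <-> (k + (3/2)*v_3 <= -1 <-> val <= 8))))))) and ((not (3*val > -6)) -> (3*k + (3/4)*r = v + 2 and (3*v + 2*val <= k + 13 <-> (k + (3/2)*v <= -1 <-> val <= 8))))
Before k := val + 3: (3*val > -6 -> (forall v_3. ((3*val > -6 -> (forall v_2. ((3*val > -6 -> (forall v_1. ((not (3*val > -6)) and (3/4)*r + 3*val = v_1 - 7 and (3*v_1 + val <= 16 <-> ((3/2)*v_1 + val <= -4 <-> val <= 8))))) and ((not (3*val > -6)) -> ((3/4)*r + 3*val = v_2 - 7 and (3*v_2 + val <= 16 <-> ((3/2)*v_2 + val <= -4 <-> val <= 8))))))) and ((not (3*val > -6)) -> ((3/4)*r + 3*val = v_3 - 7 and (3*v_3 + val <= 16 <-> ((3/2)*v_3 + val <= -4 <-> val <= 8))))))) and ((not (3*val > -6)) -> ((3/4)*r + 3*val = v - 7 and (3*v + val <= 16 <-> ((3/2)*v + val <= -4 <-> val <= 8))))
Answer: WP = (3*val > -6 -> (forall v_3. ((3*val > -6 -> (forall v_2. ((3*val > -6 -> (forall v_1. ((not (3*val > -6)) and (3/4)*r + 3*val = v_1 - 7 and (3*v_1 + val <= 16 <-> ((3/2)*v_1 + val <= -4 <-> val <= 8))))) and ((not (3*val > -6)) -> ((3/4)*r + 3*val = v_2 - 7 and (3*v_2 + val <= 16 <-> ((3/2)*v_2 + val <= -4 <-> val <= 8))))))) and ((not (3*val > -6)) -> ((3/4)*r + 3*val = v_3 - 7 and (3*v_3 + val <= 16 <-> ((3/2)*v_3 + val <= -4 <-> val <= 8))))))) and ((not (3*val > -6)) -> ((3/4)*r + 3*val = v - 7 and (3*v + val <= 16 <-> ((3/2)*v + val <= -4 <-> val <= 8))))
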